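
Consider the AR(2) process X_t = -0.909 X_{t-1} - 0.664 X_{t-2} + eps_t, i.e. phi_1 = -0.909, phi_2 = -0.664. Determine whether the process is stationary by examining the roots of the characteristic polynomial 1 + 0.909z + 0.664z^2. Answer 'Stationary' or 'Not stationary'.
\text{Stationary}

The AR(p) characteristic polynomial is P(z) = 1 + 0.909z + 0.664z^2.
Stationarity requires all roots to lie outside the unit circle, i.e. |z| > 1 for every root.
Set 1 + (0.909) z + (0.664) z^2 = 0, i.e. a z^2 + b z + c = 0 with a = 0.664, b = 0.909, c = 1.
Discriminant D = b^2 - 4ac = (0.909)^2 - 4*(0.664)*1 = 0.826281 - (2.656) = -1.829719.
D < 0, so the roots are the complex-conjugate pair z = (-b +/- i sqrt(-D)) / (2a) = -0.6845 +/- 1.0186i.
For a conjugate pair |z|^2 = z * conj(z) = (product of roots) = c/a = 1/(0.664) = 1.506024, so |z| = sqrt(1.506024) = 1.2272 for both roots.
Moduli of all roots: 1.2272, 1.2272.
All moduli strictly greater than 1? Yes.
Verdict: Stationary.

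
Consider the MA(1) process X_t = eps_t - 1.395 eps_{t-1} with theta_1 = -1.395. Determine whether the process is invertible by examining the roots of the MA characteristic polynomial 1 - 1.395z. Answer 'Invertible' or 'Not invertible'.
\text{Not invertible}

The MA(q) characteristic polynomial is P(z) = 1 - 1.395z.
Invertibility requires all roots to lie outside the unit circle, i.e. |z| > 1 for every root.
This is linear in z: 1 + (-1.395) z = 0  =>  z = -1/(-1.395) = 0.716846,  |z| = 0.716846.
Moduli of all roots: 0.7168.
All moduli strictly greater than 1? No.
Verdict: Not invertible.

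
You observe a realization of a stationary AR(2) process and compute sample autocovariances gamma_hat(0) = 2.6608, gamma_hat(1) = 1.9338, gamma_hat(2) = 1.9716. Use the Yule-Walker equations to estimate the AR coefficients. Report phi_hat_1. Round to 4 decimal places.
\hat\phi_{1} = 0.3990

The Yule-Walker equations for an AR(p) process read, in matrix form,
  Gamma_p phi = r_p,   with   (Gamma_p)_{ij} = gamma(|i - j|),
                       (r_p)_i = gamma(i),   i,j = 1..p.
Substitute the sample gammas (Toeplitz matrix and right-hand side of size 2):
  Gamma_p = [[2.6608, 1.9338], [1.9338, 2.6608]]
  r_p     = [1.9338, 1.9716]
Written out:
  2.6608 phi_1 + 1.9338 phi_2 = 1.9338
  1.9338 phi_1 + 2.6608 phi_2 = 1.9716
Solve by Cramer's rule:
  det = gamma(0)^2 - gamma(1)^2 = (2.6608)^2 - (1.9338)^2 = 7.07985664 - 3.73958244 = 3.3402742
  phi_hat_1 = [gamma(1) gamma(0) - gamma(1) gamma(2)] / det = [(1.9338)(2.6608) - (1.9338)(1.9716)] / 3.3402742 = 1.33277496 / 3.3402742 = 0.399
  phi_hat_2 = [gamma(0) gamma(2) - gamma(1)^2] / det = [(2.6608)(1.9716) - (1.9338)^2] / 3.3402742 = 1.50645084 / 3.3402742 = 0.451
So phi_hat = [0.3990, 0.4510].
Therefore phi_hat_1 = 0.3990.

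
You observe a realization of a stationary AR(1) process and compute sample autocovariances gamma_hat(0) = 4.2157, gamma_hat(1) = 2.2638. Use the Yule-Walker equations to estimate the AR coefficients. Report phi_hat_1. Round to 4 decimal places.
\hat\phi_{1} = 0.5370

The Yule-Walker equations for an AR(p) process read, in matrix form,
  Gamma_p phi = r_p,   with   (Gamma_p)_{ij} = gamma(|i - j|),
                       (r_p)_i = gamma(i),   i,j = 1..p.
Substitute the sample gammas (Toeplitz matrix and right-hand side of size 1):
  Gamma_p = [[4.2157]]
  r_p     = [2.2638]
With p = 1 this is the single equation gamma(0) phi_1 = gamma(1):
  phi_hat_1 = gamma(1) / gamma(0) = 2.2638 / 4.2157 = 0.5370.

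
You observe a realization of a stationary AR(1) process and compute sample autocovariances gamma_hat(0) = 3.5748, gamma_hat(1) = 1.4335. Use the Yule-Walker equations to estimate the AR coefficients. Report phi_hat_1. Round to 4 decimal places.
\hat\phi_{1} = 0.4010

The Yule-Walker equations for an AR(p) process read, in matrix form,
  Gamma_p phi = r_p,   with   (Gamma_p)_{ij} = gamma(|i - j|),
                       (r_p)_i = gamma(i),   i,j = 1..p.
Substitute the sample gammas (Toeplitz matrix and right-hand side of size 1):
  Gamma_p = [[3.5748]]
  r_p     = [1.4335]
With p = 1 this is the single equation gamma(0) phi_1 = gamma(1):
  phi_hat_1 = gamma(1) / gamma(0) = 1.4335 / 3.5748 = 0.4010.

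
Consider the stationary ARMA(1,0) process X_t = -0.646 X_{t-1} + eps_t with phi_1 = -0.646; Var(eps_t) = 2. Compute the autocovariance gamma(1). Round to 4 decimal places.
\gamma(1) = -2.2173

Multiply the model equation by X_{t-k} and take expectations. With theta_0 = psi_0 = 1 and psi_j the MA(infinity) weights, this gives
  gamma(k) - sum_i phi_i gamma(k-i) = c_k,
  c_k = sigma^2 * sum_{j=k..q} theta_j psi_{j-k}   (c_k = 0 for k > q),
using gamma(-m) = gamma(m).
Pure AR (q = 0): c_0 = sigma^2 = 2, c_k = 0 for k >= 1.
Equations for k = 0 and k = 1 (AR order 1):
  gamma(0) = phi_1 gamma(1) + c_0
  gamma(1) = phi_1 gamma(0) + c_1
Substituting the second into the first: gamma(0) (1 - phi_1^2) = c_0 + phi_1 c_1, so
  gamma(0) = c_0 / (1 - phi_1^2) = 2 / (1 - (-0.646)^2) = 2 / 0.582684 = 3.432392.
  gamma(1) = phi_1 gamma(0) = (-0.646)(3.432392) = -2.217325.
Therefore gamma(1) = -2.2173 (to 4 decimal places).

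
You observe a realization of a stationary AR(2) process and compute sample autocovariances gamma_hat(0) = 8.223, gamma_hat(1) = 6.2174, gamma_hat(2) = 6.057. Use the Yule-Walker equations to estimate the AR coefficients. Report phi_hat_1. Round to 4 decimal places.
\hat\phi_{1} = 0.4650

The Yule-Walker equations for an AR(p) process read, in matrix form,
  Gamma_p phi = r_p,   with   (Gamma_p)_{ij} = gamma(|i - j|),
                       (r_p)_i = gamma(i),   i,j = 1..p.
Substitute the sample gammas (Toeplitz matrix and right-hand side of size 2):
  Gamma_p = [[8.223, 6.2174], [6.2174, 8.223]]
  r_p     = [6.2174, 6.057]
Written out:
  8.223 phi_1 + 6.2174 phi_2 = 6.2174
  6.2174 phi_1 + 8.223 phi_2 = 6.057
Solve by Cramer's rule:
  det = gamma(0)^2 - gamma(1)^2 = (8.223)^2 - (6.2174)^2 = 67.617729 - 38.65606276 = 28.96166624
  phi_hat_1 = [gamma(1) gamma(0) - gamma(1) gamma(2)] / det = [(6.2174)(8.223) - (6.2174)(6.057)] / 28.96166624 = 13.4668884 / 28.96166624 = 0.465
  phi_hat_2 = [gamma(0) gamma(2) - gamma(1)^2] / det = [(8.223)(6.057) - (6.2174)^2] / 28.96166624 = 11.15064824 / 28.96166624 = 0.385
So phi_hat = [0.4650, 0.3850].
Therefore phi_hat_1 = 0.4650.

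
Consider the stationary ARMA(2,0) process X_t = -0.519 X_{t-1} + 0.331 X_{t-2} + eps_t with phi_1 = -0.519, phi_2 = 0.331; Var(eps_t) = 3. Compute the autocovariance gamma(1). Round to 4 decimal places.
\gamma(1) = -6.5645

Multiply the model equation by X_{t-k} and take expectations. With theta_0 = psi_0 = 1 and psi_j the MA(infinity) weights, this gives
  gamma(k) - sum_i phi_i gamma(k-i) = c_k,
  c_k = sigma^2 * sum_{j=k..q} theta_j psi_{j-k}   (c_k = 0 for k > q),
using gamma(-m) = gamma(m).
Pure AR (q = 0): c_0 = sigma^2 = 3, c_k = 0 for k >= 1.
Equations for k = 0, 1, 2 (AR order 2, c_2 = 0):
  (E0) gamma(0) = phi_1 gamma(1) + phi_2 gamma(2) + c_0
  (E1) gamma(1) = phi_1 gamma(0) + phi_2 gamma(1) + c_1
  (E2) gamma(2) = phi_1 gamma(1) + phi_2 gamma(0)
From (E1): gamma(1) = A gamma(0) + B with
  A = phi_1 / (1 - phi_2) = -0.519 / 0.669 = -0.775785,   B = c_1 / (1 - phi_2) = 0 / 0.669 = 0.
Insert (E2) into (E0): gamma(0) (1 - phi_2^2) = phi_1 (1 + phi_2) gamma(1) + c_0.
  phi_1 (1 + phi_2) = (-0.519)(1.331) = -0.690789,   1 - phi_2^2 = 0.890439.
Replace gamma(1) by A gamma(0) + B and collect gamma(0):
  gamma(0) [0.890439 - (-0.690789)(-0.775785)] = c_0 = 3
  gamma(0) * 0.354535 = 3
  gamma(0) = 3 / 0.354535 = 8.461778.
  gamma(1) = A gamma(0) = (-0.775785)(8.461778) = -6.564518.
Therefore gamma(1) = -6.5645 (to 4 decimal places).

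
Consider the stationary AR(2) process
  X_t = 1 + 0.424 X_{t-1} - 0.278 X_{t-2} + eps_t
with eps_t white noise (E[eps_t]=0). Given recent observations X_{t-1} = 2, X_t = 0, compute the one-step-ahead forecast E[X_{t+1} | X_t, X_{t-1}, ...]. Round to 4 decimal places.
E[X_{t+1} \mid \mathcal F_t] = 0.4440

For an AR(p) model X_t = c + sum_i phi_i X_{t-i} + eps_t, the
one-step-ahead conditional mean is
  E[X_{t+1} | X_t, ...] = c + sum_i phi_i X_{t+1-i}.
Substitute known values:
  E[X_{t+1} | ...] = 1 + (0.424) * (0) + (-0.278) * (2)
                   = 0.4440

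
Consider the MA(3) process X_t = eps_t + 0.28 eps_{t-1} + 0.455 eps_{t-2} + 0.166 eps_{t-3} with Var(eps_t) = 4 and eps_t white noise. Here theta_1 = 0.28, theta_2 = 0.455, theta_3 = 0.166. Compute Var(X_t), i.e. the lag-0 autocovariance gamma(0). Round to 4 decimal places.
\gamma(0) = 5.2519

For an MA(q) process X_t = eps_t + sum_i theta_i eps_{t-i} with
Var(eps_t) = sigma^2, the variance is
  gamma(0) = sigma^2 * (1 + sum_i theta_i^2).
  sum_i theta_i^2 = (0.28)^2 + (0.455)^2 + (0.166)^2 = 0.0784 + 0.207025 + 0.027556 = 0.312981.
  gamma(0) = 4 * (1 + 0.312981) = 4 * 1.312981 = 5.251924, which rounds to 5.2519.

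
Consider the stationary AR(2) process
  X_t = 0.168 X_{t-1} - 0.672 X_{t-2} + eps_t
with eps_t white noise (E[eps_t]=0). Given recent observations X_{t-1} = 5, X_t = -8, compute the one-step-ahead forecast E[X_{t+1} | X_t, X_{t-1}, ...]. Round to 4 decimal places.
E[X_{t+1} \mid \mathcal F_t] = -4.7040

For an AR(p) model X_t = c + sum_i phi_i X_{t-i} + eps_t, the
one-step-ahead conditional mean is
  E[X_{t+1} | X_t, ...] = c + sum_i phi_i X_{t+1-i}.
Substitute known values:
  E[X_{t+1} | ...] = (0.168) * (-8) + (-0.672) * (5)
                   = -4.7040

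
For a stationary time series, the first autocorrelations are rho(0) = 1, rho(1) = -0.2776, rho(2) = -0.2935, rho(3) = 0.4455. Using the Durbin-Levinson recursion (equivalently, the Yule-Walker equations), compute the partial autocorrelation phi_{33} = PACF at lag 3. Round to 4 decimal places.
\phi_{33} = 0.2840

The PACF at lag k is phi_{kk}, the last component of the solution
to the Yule-Walker system G_k phi = r_k where
  (G_k)_{ij} = rho(|i - j|), (r_k)_i = rho(i), i,j = 1..k.
Equivalently, Durbin-Levinson gives phi_{kk} iteratively:
  phi_{11} = rho(1)
  phi_{kk} = [rho(k) - sum_{j=1..k-1} phi_{k-1,j} rho(k-j)]
            / [1 - sum_{j=1..k-1} phi_{k-1,j} rho(j)],
  phi_{k,j} = phi_{k-1,j} - phi_{kk} phi_{k-1,k-j},  j = 1..k-1.
Step k = 1:
  phi_11 = rho(1) = -0.2776.
Step k = 2:
  phi_22 = [rho(2) - phi_11 rho(1)] / [1 - phi_11 rho(1)] = [-0.2935 - (-0.2776)(-0.2776)] / [1 - (-0.2776)(-0.2776)]
         = -0.37056176 / 0.92293824 = -0.401502.
  Update: phi_21 = phi_11 - phi_22 phi_11 = -0.2776 - (-0.401502)(-0.2776) = -0.389057.
Step k = 3:
  phi_33 = [rho(3) - phi_21 rho(2) - phi_22 rho(1)] / [1 - phi_21 rho(1) - phi_22 rho(2)]
    numerator   = 0.4455 - (-0.389057)(-0.2935) - (-0.401502)(-0.2776) = 0.21985475
    denominator = 1 - (-0.389057)(-0.2776) - (-0.401502)(-0.2935) = 0.77415687
  phi_33 = 0.21985475 / 0.77415687 = 0.284.
Therefore phi_{33} = 0.2840.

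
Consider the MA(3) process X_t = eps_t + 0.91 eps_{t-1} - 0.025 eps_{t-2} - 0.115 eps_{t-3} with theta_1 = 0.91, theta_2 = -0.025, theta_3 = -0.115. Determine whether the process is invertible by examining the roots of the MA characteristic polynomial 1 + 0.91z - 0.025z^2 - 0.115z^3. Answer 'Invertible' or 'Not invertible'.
\text{Invertible}

The MA(q) characteristic polynomial is P(z) = 1 + 0.91z - 0.025z^2 - 0.115z^3.
Invertibility requires all roots to lie outside the unit circle, i.e. |z| > 1 for every root.
Degree 3: look for a simple real root z0 first, then factor out (1 - z/z0) and solve the remaining quadratic.
Testing z0 = -2: P(-2) = 1 + (0.91)(-2) + (-0.025)(-2)^2 + (-0.115)(-2)^3
  = 1 + (-1.82) + (-0.1) + (0.92) = 0.  So z_0 = -2 is a root, |z_0| = 2.
Divide out the factor (1 + 0.5 z) = (1 - z/z0) (since 1/z0 = -0.5):
  P(z) = (1 + 0.5 z)(1 + (0.41) z + (-0.23) z^2)
  [check: z-coef 0.41 - (-0.5) = 0.91; z^2-coef -0.23 - (-0.5)(0.41) = -0.025; z^3-coef -(-0.5)(-0.23) = -0.115.]
Remaining roots from the quadratic factor 1 + (0.41) z + (-0.23) z^2:
  Set 1 + (0.41) z + (-0.23) z^2 = 0, i.e. a z^2 + b z + c = 0 with a = -0.23, b = 0.41, c = 1.
  Discriminant D = b^2 - 4ac = (0.41)^2 - 4*(-0.23)*1 = 0.1681 - (-0.92) = 1.0881.
  D >= 0, so the roots are real: z = (-b +/- sqrt(D)) / (2a) = (-0.41 +/- 1.04312) / (-0.46).
    z_1 = (-0.41 + 1.04312) / (-0.46) = -1.3763,   |z_1| = 1.3763.
    z_2 = (-0.41 - 1.04312) / (-0.46) = 3.159,   |z_2| = 3.159.
Moduli of all roots: 2.0000, 1.3763, 3.1590.
All moduli strictly greater than 1? Yes.
Verdict: Invertible.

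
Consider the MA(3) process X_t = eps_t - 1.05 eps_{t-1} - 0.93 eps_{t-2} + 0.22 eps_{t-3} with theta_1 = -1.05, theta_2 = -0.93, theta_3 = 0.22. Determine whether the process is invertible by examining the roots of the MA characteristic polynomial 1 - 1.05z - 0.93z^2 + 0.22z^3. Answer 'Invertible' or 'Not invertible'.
\text{Not invertible}

The MA(q) characteristic polynomial is P(z) = 1 - 1.05z - 0.93z^2 + 0.22z^3.
Invertibility requires all roots to lie outside the unit circle, i.e. |z| > 1 for every root.
Degree 3: look for a simple real root z0 first, then factor out (1 - z/z0) and solve the remaining quadratic.
Testing z0 = 5: P(5) = 1 + (-1.05)(5) + (-0.93)(5)^2 + (0.22)(5)^3
  = 1 + (-5.25) + (-23.25) + (27.5) = 0.  So z_0 = 5 is a root, |z_0| = 5.
Divide out the factor (1 - 0.2 z) = (1 - z/z0) (since 1/z0 = 0.2):
  P(z) = (1 - 0.2 z)(1 + (-0.85) z + (-1.1) z^2)
  [check: z-coef -0.85 - (0.2) = -1.05; z^2-coef -1.1 - (0.2)(-0.85) = -0.93; z^3-coef -(0.2)(-1.1) = 0.22.]
Remaining roots from the quadratic factor 1 + (-0.85) z + (-1.1) z^2:
  Set 1 + (-0.85) z + (-1.1) z^2 = 0, i.e. a z^2 + b z + c = 0 with a = -1.1, b = -0.85, c = 1.
  Discriminant D = b^2 - 4ac = (-0.85)^2 - 4*(-1.1)*1 = 0.7225 - (-4.4) = 5.1225.
  D >= 0, so the roots are real: z = (-b +/- sqrt(D)) / (2a) = (0.85 +/- 2.263294) / (-2.2).
    z_1 = (0.85 + 2.263294) / (-2.2) = -1.4151,   |z_1| = 1.4151.
    z_2 = (0.85 - 2.263294) / (-2.2) = 0.6424,   |z_2| = 0.6424.
Moduli of all roots: 5.0000, 1.4151, 0.6424.
All moduli strictly greater than 1? No.
Verdict: Not invertible.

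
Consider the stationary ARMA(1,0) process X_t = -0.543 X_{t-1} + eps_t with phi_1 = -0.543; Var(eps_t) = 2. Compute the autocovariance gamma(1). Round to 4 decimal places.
\gamma(1) = -1.5401

Multiply the model equation by X_{t-k} and take expectations. With theta_0 = psi_0 = 1 and psi_j the MA(infinity) weights, this gives
  gamma(k) - sum_i phi_i gamma(k-i) = c_k,
  c_k = sigma^2 * sum_{j=k..q} theta_j psi_{j-k}   (c_k = 0 for k > q),
using gamma(-m) = gamma(m).
Pure AR (q = 0): c_0 = sigma^2 = 2, c_k = 0 for k >= 1.
Equations for k = 0 and k = 1 (AR order 1):
  gamma(0) = phi_1 gamma(1) + c_0
  gamma(1) = phi_1 gamma(0) + c_1
Substituting the second into the first: gamma(0) (1 - phi_1^2) = c_0 + phi_1 c_1, so
  gamma(0) = c_0 / (1 - phi_1^2) = 2 / (1 - (-0.543)^2) = 2 / 0.705151 = 2.836272.
  gamma(1) = phi_1 gamma(0) = (-0.543)(2.836272) = -1.540096.
Therefore gamma(1) = -1.5401 (to 4 decimal places).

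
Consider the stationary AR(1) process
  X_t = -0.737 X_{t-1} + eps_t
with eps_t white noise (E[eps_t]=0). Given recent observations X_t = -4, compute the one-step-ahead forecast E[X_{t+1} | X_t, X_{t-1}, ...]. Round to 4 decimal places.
E[X_{t+1} \mid \mathcal F_t] = 2.9480

For an AR(p) model X_t = c + sum_i phi_i X_{t-i} + eps_t, the
one-step-ahead conditional mean is
  E[X_{t+1} | X_t, ...] = c + sum_i phi_i X_{t+1-i}.
Substitute known values:
  E[X_{t+1} | ...] = (-0.737) * (-4)
                   = 2.9480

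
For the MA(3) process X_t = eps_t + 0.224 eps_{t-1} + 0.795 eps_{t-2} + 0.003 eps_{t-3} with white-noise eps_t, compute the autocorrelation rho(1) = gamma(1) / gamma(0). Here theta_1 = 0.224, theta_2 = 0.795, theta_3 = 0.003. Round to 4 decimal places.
\rho(1) = 0.2404

For an MA(q) process with theta_0 = 1, the autocovariance is
  gamma(k) = sigma^2 * sum_{i=0..q-k} theta_i * theta_{i+k},
and rho(k) = gamma(k) / gamma(0). Sigma^2 cancels.
  numerator   = (1)*(0.224) + (0.224)*(0.795) + (0.795)*(0.003) = 0.404465.
  denominator = (1)^2 + (0.224)^2 + (0.795)^2 + (0.003)^2 = 1.68221.
  rho(1) = 0.404465 / 1.68221 = 0.2404.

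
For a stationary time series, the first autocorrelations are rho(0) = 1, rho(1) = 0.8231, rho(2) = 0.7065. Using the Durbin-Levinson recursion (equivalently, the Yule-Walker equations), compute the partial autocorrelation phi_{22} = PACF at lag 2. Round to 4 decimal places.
\phi_{22} = 0.0899

The PACF at lag k is phi_{kk}, the last component of the solution
to the Yule-Walker system G_k phi = r_k where
  (G_k)_{ij} = rho(|i - j|), (r_k)_i = rho(i), i,j = 1..k.
Equivalently, Durbin-Levinson gives phi_{kk} iteratively:
  phi_{11} = rho(1)
  phi_{kk} = [rho(k) - sum_{j=1..k-1} phi_{k-1,j} rho(k-j)]
            / [1 - sum_{j=1..k-1} phi_{k-1,j} rho(j)],
  phi_{k,j} = phi_{k-1,j} - phi_{kk} phi_{k-1,k-j},  j = 1..k-1.
Step k = 1:
  phi_11 = rho(1) = 0.8231.
Step k = 2:
  phi_22 = [rho(2) - phi_11 rho(1)] / [1 - phi_11 rho(1)] = [0.7065 - (0.8231)(0.8231)] / [1 - (0.8231)(0.8231)]
         = 0.02900639 / 0.32250639 = 0.0899.
Therefore phi_{22} = 0.0899.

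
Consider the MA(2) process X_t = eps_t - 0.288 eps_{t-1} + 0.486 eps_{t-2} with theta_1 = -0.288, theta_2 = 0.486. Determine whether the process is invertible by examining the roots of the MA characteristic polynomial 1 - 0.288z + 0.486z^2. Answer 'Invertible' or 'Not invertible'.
\text{Invertible}

The MA(q) characteristic polynomial is P(z) = 1 - 0.288z + 0.486z^2.
Invertibility requires all roots to lie outside the unit circle, i.e. |z| > 1 for every root.
Set 1 + (-0.288) z + (0.486) z^2 = 0, i.e. a z^2 + b z + c = 0 with a = 0.486, b = -0.288, c = 1.
Discriminant D = b^2 - 4ac = (-0.288)^2 - 4*(0.486)*1 = 0.082944 - (1.944) = -1.861056.
D < 0, so the roots are the complex-conjugate pair z = (-b +/- i sqrt(-D)) / (2a) = 0.2963 +/- 1.4035i.
For a conjugate pair |z|^2 = z * conj(z) = (product of roots) = c/a = 1/(0.486) = 2.057613, so |z| = sqrt(2.057613) = 1.4344 for both roots.
Moduli of all roots: 1.4344, 1.4344.
All moduli strictly greater than 1? Yes.
Verdict: Invertible.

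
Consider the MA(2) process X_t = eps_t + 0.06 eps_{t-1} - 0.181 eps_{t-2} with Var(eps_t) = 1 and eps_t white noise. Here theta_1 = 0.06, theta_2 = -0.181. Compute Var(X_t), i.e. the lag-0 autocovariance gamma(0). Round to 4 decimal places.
\gamma(0) = 1.0364

For an MA(q) process X_t = eps_t + sum_i theta_i eps_{t-i} with
Var(eps_t) = sigma^2, the variance is
  gamma(0) = sigma^2 * (1 + sum_i theta_i^2).
  sum_i theta_i^2 = (0.06)^2 + (-0.181)^2 = 0.0036 + 0.032761 = 0.036361.
  gamma(0) = 1 * (1 + 0.036361) = 1 * 1.036361 = 1.036361, which rounds to 1.0364.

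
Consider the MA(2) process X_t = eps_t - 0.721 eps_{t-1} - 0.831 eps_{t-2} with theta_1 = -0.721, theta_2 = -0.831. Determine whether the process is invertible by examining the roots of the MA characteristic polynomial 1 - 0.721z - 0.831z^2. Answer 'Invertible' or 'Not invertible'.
\text{Not invertible}

The MA(q) characteristic polynomial is P(z) = 1 - 0.721z - 0.831z^2.
Invertibility requires all roots to lie outside the unit circle, i.e. |z| > 1 for every root.
Set 1 + (-0.721) z + (-0.831) z^2 = 0, i.e. a z^2 + b z + c = 0 with a = -0.831, b = -0.721, c = 1.
Discriminant D = b^2 - 4ac = (-0.721)^2 - 4*(-0.831)*1 = 0.519841 - (-3.324) = 3.843841.
D >= 0, so the roots are real: z = (-b +/- sqrt(D)) / (2a) = (0.721 +/- 1.960572) / (-1.662).
  z_1 = (0.721 + 1.960572) / (-1.662) = -1.6135,   |z_1| = 1.6135.
  z_2 = (0.721 - 1.960572) / (-1.662) = 0.7458,   |z_2| = 0.7458.
Moduli of all roots: 1.6135, 0.7458.
All moduli strictly greater than 1? No.
Verdict: Not invertible.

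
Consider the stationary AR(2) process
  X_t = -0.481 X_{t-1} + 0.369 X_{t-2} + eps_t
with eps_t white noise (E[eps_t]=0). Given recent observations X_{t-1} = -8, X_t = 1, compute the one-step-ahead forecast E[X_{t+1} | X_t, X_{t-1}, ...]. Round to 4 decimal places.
E[X_{t+1} \mid \mathcal F_t] = -3.4330

For an AR(p) model X_t = c + sum_i phi_i X_{t-i} + eps_t, the
one-step-ahead conditional mean is
  E[X_{t+1} | X_t, ...] = c + sum_i phi_i X_{t+1-i}.
Substitute known values:
  E[X_{t+1} | ...] = (-0.481) * (1) + (0.369) * (-8)
                   = -3.4330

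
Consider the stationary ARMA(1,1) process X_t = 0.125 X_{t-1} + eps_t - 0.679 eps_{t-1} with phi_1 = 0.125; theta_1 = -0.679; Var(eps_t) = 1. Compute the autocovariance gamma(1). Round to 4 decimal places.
\gamma(1) = -0.5150

Multiply the model equation by X_{t-k} and take expectations. With theta_0 = psi_0 = 1 and psi_j the MA(infinity) weights, this gives
  gamma(k) - sum_i phi_i gamma(k-i) = c_k,
  c_k = sigma^2 * sum_{j=k..q} theta_j psi_{j-k}   (c_k = 0 for k > q),
using gamma(-m) = gamma(m).
psi-weights needed (psi_j = theta_j + sum_i phi_i psi_{j-i}):
  psi_1 = theta_1 + phi_1 = -0.679 + (0.125) = -0.554
Right-hand sides:
  c_0 = sigma^2 (1 + theta_1 psi_1) = 1 * (1 + (-0.679)(-0.554)) = 1 * 1.376166 = 1.376166
  c_1 = sigma^2 theta_1 = 1 * (-0.679) = -0.679
  c_2 = 0
Equations for k = 0 and k = 1 (AR order 1):
  gamma(0) = phi_1 gamma(1) + c_0
  gamma(1) = phi_1 gamma(0) + c_1
Substituting the second into the first: gamma(0) (1 - phi_1^2) = c_0 + phi_1 c_1, so
  gamma(0) = (c_0 + phi_1 c_1) / (1 - phi_1^2) = (1.376166 + (0.125)(-0.679)) / (1 - (0.125)^2) = 1.291291 / 0.984375 = 1.311788.
  gamma(1) = phi_1 gamma(0) + c_1 = (0.125)(1.311788) + (-0.679) = -0.515027.
Therefore gamma(1) = -0.5150 (to 4 decimal places).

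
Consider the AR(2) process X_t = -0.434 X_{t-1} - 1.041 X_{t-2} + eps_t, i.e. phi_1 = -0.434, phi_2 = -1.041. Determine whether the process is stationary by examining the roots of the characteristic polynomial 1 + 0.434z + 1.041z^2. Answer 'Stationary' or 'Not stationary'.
\text{Not stationary}

The AR(p) characteristic polynomial is P(z) = 1 + 0.434z + 1.041z^2.
Stationarity requires all roots to lie outside the unit circle, i.e. |z| > 1 for every root.
Set 1 + (0.434) z + (1.041) z^2 = 0, i.e. a z^2 + b z + c = 0 with a = 1.041, b = 0.434, c = 1.
Discriminant D = b^2 - 4ac = (0.434)^2 - 4*(1.041)*1 = 0.188356 - (4.164) = -3.975644.
D < 0, so the roots are the complex-conjugate pair z = (-b +/- i sqrt(-D)) / (2a) = -0.2085 +/- 0.9577i.
For a conjugate pair |z|^2 = z * conj(z) = (product of roots) = c/a = 1/(1.041) = 0.960615, so |z| = sqrt(0.960615) = 0.9801 for both roots.
Moduli of all roots: 0.9801, 0.9801.
All moduli strictly greater than 1? No.
Verdict: Not stationary.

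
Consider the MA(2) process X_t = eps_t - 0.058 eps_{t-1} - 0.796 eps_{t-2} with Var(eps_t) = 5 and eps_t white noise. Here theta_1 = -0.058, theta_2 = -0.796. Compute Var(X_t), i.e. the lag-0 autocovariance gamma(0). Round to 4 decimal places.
\gamma(0) = 8.1849

For an MA(q) process X_t = eps_t + sum_i theta_i eps_{t-i} with
Var(eps_t) = sigma^2, the variance is
  gamma(0) = sigma^2 * (1 + sum_i theta_i^2).
  sum_i theta_i^2 = (-0.058)^2 + (-0.796)^2 = 0.003364 + 0.633616 = 0.63698.
  gamma(0) = 5 * (1 + 0.63698) = 5 * 1.63698 = 8.1849.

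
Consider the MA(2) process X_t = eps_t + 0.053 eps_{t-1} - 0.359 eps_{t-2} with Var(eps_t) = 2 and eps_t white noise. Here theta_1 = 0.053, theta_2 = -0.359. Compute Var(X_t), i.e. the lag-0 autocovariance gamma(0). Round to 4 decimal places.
\gamma(0) = 2.2634

For an MA(q) process X_t = eps_t + sum_i theta_i eps_{t-i} with
Var(eps_t) = sigma^2, the variance is
  gamma(0) = sigma^2 * (1 + sum_i theta_i^2).
  sum_i theta_i^2 = (0.053)^2 + (-0.359)^2 = 0.002809 + 0.128881 = 0.13169.
  gamma(0) = 2 * (1 + 0.13169) = 2 * 1.13169 = 2.26338, which rounds to 2.2634.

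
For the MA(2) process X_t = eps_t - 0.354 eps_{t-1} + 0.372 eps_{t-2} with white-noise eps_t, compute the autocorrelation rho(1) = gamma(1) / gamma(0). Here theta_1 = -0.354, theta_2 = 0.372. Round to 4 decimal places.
\rho(1) = -0.3843

For an MA(q) process with theta_0 = 1, the autocovariance is
  gamma(k) = sigma^2 * sum_{i=0..q-k} theta_i * theta_{i+k},
and rho(k) = gamma(k) / gamma(0). Sigma^2 cancels.
  numerator   = (1)*(-0.354) + (-0.354)*(0.372) = -0.485688.
  denominator = (1)^2 + (-0.354)^2 + (0.372)^2 = 1.2637.
  rho(1) = -0.485688 / 1.2637 = -0.3843.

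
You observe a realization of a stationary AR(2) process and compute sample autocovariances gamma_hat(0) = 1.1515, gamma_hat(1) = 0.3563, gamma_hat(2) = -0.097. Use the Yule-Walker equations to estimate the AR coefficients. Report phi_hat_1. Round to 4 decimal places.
\hat\phi_{1} = 0.3710

The Yule-Walker equations for an AR(p) process read, in matrix form,
  Gamma_p phi = r_p,   with   (Gamma_p)_{ij} = gamma(|i - j|),
                       (r_p)_i = gamma(i),   i,j = 1..p.
Substitute the sample gammas (Toeplitz matrix and right-hand side of size 2):
  Gamma_p = [[1.1515, 0.3563], [0.3563, 1.1515]]
  r_p     = [0.3563, -0.097]
Written out:
  1.1515 phi_1 + 0.3563 phi_2 = 0.3563
  0.3563 phi_1 + 1.1515 phi_2 = -0.097
Solve by Cramer's rule:
  det = gamma(0)^2 - gamma(1)^2 = (1.1515)^2 - (0.3563)^2 = 1.32595225 - 0.12694969 = 1.19900256
  phi_hat_1 = [gamma(1) gamma(0) - gamma(1) gamma(2)] / det = [(0.3563)(1.1515) - (0.3563)(-0.097)] / 1.19900256 = 0.44484055 / 1.19900256 = 0.371
  phi_hat_2 = [gamma(0) gamma(2) - gamma(1)^2] / det = [(1.1515)(-0.097) - (0.3563)^2] / 1.19900256 = -0.23864519 / 1.19900256 = -0.199
So phi_hat = [0.3710, -0.1990].
Therefore phi_hat_1 = 0.3710.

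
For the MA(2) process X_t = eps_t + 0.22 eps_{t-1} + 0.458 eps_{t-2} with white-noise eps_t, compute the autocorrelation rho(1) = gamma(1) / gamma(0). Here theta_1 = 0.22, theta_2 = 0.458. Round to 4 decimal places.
\rho(1) = 0.2549

For an MA(q) process with theta_0 = 1, the autocovariance is
  gamma(k) = sigma^2 * sum_{i=0..q-k} theta_i * theta_{i+k},
and rho(k) = gamma(k) / gamma(0). Sigma^2 cancels.
  numerator   = (1)*(0.22) + (0.22)*(0.458) = 0.32076.
  denominator = (1)^2 + (0.22)^2 + (0.458)^2 = 1.258164.
  rho(1) = 0.32076 / 1.258164 = 0.2549.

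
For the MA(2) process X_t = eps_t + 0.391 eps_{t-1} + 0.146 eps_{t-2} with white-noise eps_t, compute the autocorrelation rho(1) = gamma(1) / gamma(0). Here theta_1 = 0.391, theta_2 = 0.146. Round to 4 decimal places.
\rho(1) = 0.3816

For an MA(q) process with theta_0 = 1, the autocovariance is
  gamma(k) = sigma^2 * sum_{i=0..q-k} theta_i * theta_{i+k},
and rho(k) = gamma(k) / gamma(0). Sigma^2 cancels.
  numerator   = (1)*(0.391) + (0.391)*(0.146) = 0.448086.
  denominator = (1)^2 + (0.391)^2 + (0.146)^2 = 1.174197.
  rho(1) = 0.448086 / 1.174197 = 0.3816.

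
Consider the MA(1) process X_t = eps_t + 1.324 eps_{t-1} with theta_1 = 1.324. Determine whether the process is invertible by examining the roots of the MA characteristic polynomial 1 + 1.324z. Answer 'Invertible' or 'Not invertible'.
\text{Not invertible}

The MA(q) characteristic polynomial is P(z) = 1 + 1.324z.
Invertibility requires all roots to lie outside the unit circle, i.e. |z| > 1 for every root.
This is linear in z: 1 + (1.324) z = 0  =>  z = -1/(1.324) = -0.755287,  |z| = 0.755287.
Moduli of all roots: 0.7553.
All moduli strictly greater than 1? No.
Verdict: Not invertible.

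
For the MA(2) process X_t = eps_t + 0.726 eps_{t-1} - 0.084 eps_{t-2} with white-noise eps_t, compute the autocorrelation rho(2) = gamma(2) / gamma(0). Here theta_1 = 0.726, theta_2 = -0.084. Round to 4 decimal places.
\rho(2) = -0.0548

For an MA(q) process with theta_0 = 1, the autocovariance is
  gamma(k) = sigma^2 * sum_{i=0..q-k} theta_i * theta_{i+k},
and rho(k) = gamma(k) / gamma(0). Sigma^2 cancels.
  numerator   = (1)*(-0.084) = -0.084.
  denominator = (1)^2 + (0.726)^2 + (-0.084)^2 = 1.534132.
  rho(2) = -0.084 / 1.534132 = -0.0548.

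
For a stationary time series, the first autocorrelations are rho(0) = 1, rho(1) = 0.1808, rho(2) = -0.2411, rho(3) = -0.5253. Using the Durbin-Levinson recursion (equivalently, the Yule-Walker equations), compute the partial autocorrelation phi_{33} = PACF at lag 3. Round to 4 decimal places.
\phi_{33} = -0.4700

The PACF at lag k is phi_{kk}, the last component of the solution
to the Yule-Walker system G_k phi = r_k where
  (G_k)_{ij} = rho(|i - j|), (r_k)_i = rho(i), i,j = 1..k.
Equivalently, Durbin-Levinson gives phi_{kk} iteratively:
  phi_{11} = rho(1)
  phi_{kk} = [rho(k) - sum_{j=1..k-1} phi_{k-1,j} rho(k-j)]
            / [1 - sum_{j=1..k-1} phi_{k-1,j} rho(j)],
  phi_{k,j} = phi_{k-1,j} - phi_{kk} phi_{k-1,k-j},  j = 1..k-1.
Step k = 1:
  phi_11 = rho(1) = 0.1808.
Step k = 2:
  phi_22 = [rho(2) - phi_11 rho(1)] / [1 - phi_11 rho(1)] = [-0.2411 - (0.1808)(0.1808)] / [1 - (0.1808)(0.1808)]
         = -0.27378864 / 0.96731136 = -0.283041.
  Update: phi_21 = phi_11 - phi_22 phi_11 = 0.1808 - (-0.283041)(0.1808) = 0.231974.
Step k = 3:
  phi_33 = [rho(3) - phi_21 rho(2) - phi_22 rho(1)] / [1 - phi_21 rho(1) - phi_22 rho(2)]
    numerator   = -0.5253 - (0.231974)(-0.2411) - (-0.283041)(0.1808) = -0.41819733
    denominator = 1 - (0.231974)(0.1808) - (-0.283041)(-0.2411) = 0.88981799
  phi_33 = -0.41819733 / 0.88981799 = -0.47.
Therefore phi_{33} = -0.4700.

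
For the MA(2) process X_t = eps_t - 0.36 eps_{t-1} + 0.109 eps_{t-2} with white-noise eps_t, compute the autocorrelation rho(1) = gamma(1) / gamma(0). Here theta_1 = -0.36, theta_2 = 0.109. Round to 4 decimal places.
\rho(1) = -0.3498

For an MA(q) process with theta_0 = 1, the autocovariance is
  gamma(k) = sigma^2 * sum_{i=0..q-k} theta_i * theta_{i+k},
and rho(k) = gamma(k) / gamma(0). Sigma^2 cancels.
  numerator   = (1)*(-0.36) + (-0.36)*(0.109) = -0.39924.
  denominator = (1)^2 + (-0.36)^2 + (0.109)^2 = 1.141481.
  rho(1) = -0.39924 / 1.141481 = -0.3498.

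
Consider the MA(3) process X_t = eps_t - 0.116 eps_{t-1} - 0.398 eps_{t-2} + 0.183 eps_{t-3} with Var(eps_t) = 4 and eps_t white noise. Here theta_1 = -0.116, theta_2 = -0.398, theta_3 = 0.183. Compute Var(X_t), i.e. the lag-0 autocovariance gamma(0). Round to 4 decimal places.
\gamma(0) = 4.8214

For an MA(q) process X_t = eps_t + sum_i theta_i eps_{t-i} with
Var(eps_t) = sigma^2, the variance is
  gamma(0) = sigma^2 * (1 + sum_i theta_i^2).
  sum_i theta_i^2 = (-0.116)^2 + (-0.398)^2 + (0.183)^2 = 0.013456 + 0.158404 + 0.033489 = 0.205349.
  gamma(0) = 4 * (1 + 0.205349) = 4 * 1.205349 = 4.821396, which rounds to 4.8214.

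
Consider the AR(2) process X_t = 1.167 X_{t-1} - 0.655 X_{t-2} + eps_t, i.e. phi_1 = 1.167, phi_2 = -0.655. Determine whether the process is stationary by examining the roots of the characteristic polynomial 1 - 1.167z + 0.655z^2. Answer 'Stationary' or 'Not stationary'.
\text{Stationary}

The AR(p) characteristic polynomial is P(z) = 1 - 1.167z + 0.655z^2.
Stationarity requires all roots to lie outside the unit circle, i.e. |z| > 1 for every root.
Set 1 + (-1.167) z + (0.655) z^2 = 0, i.e. a z^2 + b z + c = 0 with a = 0.655, b = -1.167, c = 1.
Discriminant D = b^2 - 4ac = (-1.167)^2 - 4*(0.655)*1 = 1.361889 - (2.62) = -1.258111.
D < 0, so the roots are the complex-conjugate pair z = (-b +/- i sqrt(-D)) / (2a) = 0.8908 +/- 0.8562i.
For a conjugate pair |z|^2 = z * conj(z) = (product of roots) = c/a = 1/(0.655) = 1.526718, so |z| = sqrt(1.526718) = 1.2356 for both roots.
Moduli of all roots: 1.2356, 1.2356.
All moduli strictly greater than 1? Yes.
Verdict: Stationary.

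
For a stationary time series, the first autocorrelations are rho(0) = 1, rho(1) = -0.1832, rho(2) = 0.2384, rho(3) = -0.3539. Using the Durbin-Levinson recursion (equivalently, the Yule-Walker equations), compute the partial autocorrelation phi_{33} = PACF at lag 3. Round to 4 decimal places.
\phi_{33} = -0.3041

The PACF at lag k is phi_{kk}, the last component of the solution
to the Yule-Walker system G_k phi = r_k where
  (G_k)_{ij} = rho(|i - j|), (r_k)_i = rho(i), i,j = 1..k.
Equivalently, Durbin-Levinson gives phi_{kk} iteratively:
  phi_{11} = rho(1)
  phi_{kk} = [rho(k) - sum_{j=1..k-1} phi_{k-1,j} rho(k-j)]
            / [1 - sum_{j=1..k-1} phi_{k-1,j} rho(j)],
  phi_{k,j} = phi_{k-1,j} - phi_{kk} phi_{k-1,k-j},  j = 1..k-1.
Step k = 1:
  phi_11 = rho(1) = -0.1832.
Step k = 2:
  phi_22 = [rho(2) - phi_11 rho(1)] / [1 - phi_11 rho(1)] = [0.2384 - (-0.1832)(-0.1832)] / [1 - (-0.1832)(-0.1832)]
         = 0.20483776 / 0.96643776 = 0.211951.
  Update: phi_21 = phi_11 - phi_22 phi_11 = -0.1832 - (0.211951)(-0.1832) = -0.144371.
Step k = 3:
  phi_33 = [rho(3) - phi_21 rho(2) - phi_22 rho(1)] / [1 - phi_21 rho(1) - phi_22 rho(2)]
    numerator   = -0.3539 - (-0.144371)(0.2384) - (0.211951)(-0.1832) = -0.28065259
    denominator = 1 - (-0.144371)(-0.1832) - (0.211951)(0.2384) = 0.92302213
  phi_33 = -0.28065259 / 0.92302213 = -0.3041.
Therefore phi_{33} = -0.3041.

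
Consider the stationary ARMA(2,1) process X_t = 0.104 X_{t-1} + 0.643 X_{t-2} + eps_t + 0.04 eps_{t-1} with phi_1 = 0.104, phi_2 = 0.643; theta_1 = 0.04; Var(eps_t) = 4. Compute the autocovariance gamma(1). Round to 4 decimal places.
\gamma(1) = 2.6731

Multiply the model equation by X_{t-k} and take expectations. With theta_0 = psi_0 = 1 and psi_j the MA(infinity) weights, this gives
  gamma(k) - sum_i phi_i gamma(k-i) = c_k,
  c_k = sigma^2 * sum_{j=k..q} theta_j psi_{j-k}   (c_k = 0 for k > q),
using gamma(-m) = gamma(m).
psi-weights needed (psi_j = theta_j + sum_i phi_i psi_{j-i}):
  psi_1 = theta_1 + phi_1 = 0.04 + (0.104) = 0.144
Right-hand sides:
  c_0 = sigma^2 (1 + theta_1 psi_1) = 4 * (1 + (0.04)(0.144)) = 4 * 1.00576 = 4.02304
  c_1 = sigma^2 theta_1 = 4 * (0.04) = 0.16
  c_2 = 0
Equations for k = 0, 1, 2 (AR order 2, c_2 = 0):
  (E0) gamma(0) = phi_1 gamma(1) + phi_2 gamma(2) + c_0
  (E1) gamma(1) = phi_1 gamma(0) + phi_2 gamma(1) + c_1
  (E2) gamma(2) = phi_1 gamma(1) + phi_2 gamma(0)
From (E1): gamma(1) = A gamma(0) + B with
  A = phi_1 / (1 - phi_2) = 0.104 / 0.357 = 0.291317,   B = c_1 / (1 - phi_2) = 0.16 / 0.357 = 0.448179.
Insert (E2) into (E0): gamma(0) (1 - phi_2^2) = phi_1 (1 + phi_2) gamma(1) + c_0.
  phi_1 (1 + phi_2) = (0.104)(1.643) = 0.170872,   1 - phi_2^2 = 0.586551.
Replace gamma(1) by A gamma(0) + B and collect gamma(0):
  gamma(0) [0.586551 - (0.170872)(0.291317)] = (0.170872)(0.448179) + 4.02304
  gamma(0) * 0.536773 = 4.099621
  gamma(0) = 4.099621 / 0.536773 = 7.63753.
  gamma(1) = A gamma(0) + B = (0.291317)(7.63753) + (0.448179) = 2.673118.
Therefore gamma(1) = 2.6731 (to 4 decimal places).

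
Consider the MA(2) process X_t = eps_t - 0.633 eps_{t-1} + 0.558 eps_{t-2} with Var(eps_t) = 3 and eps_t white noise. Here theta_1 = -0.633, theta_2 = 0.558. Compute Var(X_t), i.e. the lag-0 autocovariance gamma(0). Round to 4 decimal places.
\gamma(0) = 5.1362

For an MA(q) process X_t = eps_t + sum_i theta_i eps_{t-i} with
Var(eps_t) = sigma^2, the variance is
  gamma(0) = sigma^2 * (1 + sum_i theta_i^2).
  sum_i theta_i^2 = (-0.633)^2 + (0.558)^2 = 0.400689 + 0.311364 = 0.712053.
  gamma(0) = 3 * (1 + 0.712053) = 3 * 1.712053 = 5.136159, which rounds to 5.1362.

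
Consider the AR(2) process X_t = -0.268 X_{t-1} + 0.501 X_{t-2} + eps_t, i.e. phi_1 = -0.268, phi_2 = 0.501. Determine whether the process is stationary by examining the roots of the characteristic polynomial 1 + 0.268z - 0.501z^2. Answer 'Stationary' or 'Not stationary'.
\text{Stationary}

The AR(p) characteristic polynomial is P(z) = 1 + 0.268z - 0.501z^2.
Stationarity requires all roots to lie outside the unit circle, i.e. |z| > 1 for every root.
Set 1 + (0.268) z + (-0.501) z^2 = 0, i.e. a z^2 + b z + c = 0 with a = -0.501, b = 0.268, c = 1.
Discriminant D = b^2 - 4ac = (0.268)^2 - 4*(-0.501)*1 = 0.071824 - (-2.004) = 2.075824.
D >= 0, so the roots are real: z = (-b +/- sqrt(D)) / (2a) = (-0.268 +/- 1.440772) / (-1.002).
  z_1 = (-0.268 + 1.440772) / (-1.002) = -1.1704,   |z_1| = 1.1704.
  z_2 = (-0.268 - 1.440772) / (-1.002) = 1.7054,   |z_2| = 1.7054.
Moduli of all roots: 1.1704, 1.7054.
All moduli strictly greater than 1? Yes.
Verdict: Stationary.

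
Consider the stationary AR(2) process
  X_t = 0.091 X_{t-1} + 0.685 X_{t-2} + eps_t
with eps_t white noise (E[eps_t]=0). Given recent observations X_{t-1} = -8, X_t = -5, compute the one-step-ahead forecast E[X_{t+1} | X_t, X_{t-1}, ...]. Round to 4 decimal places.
E[X_{t+1} \mid \mathcal F_t] = -5.9350

For an AR(p) model X_t = c + sum_i phi_i X_{t-i} + eps_t, the
one-step-ahead conditional mean is
  E[X_{t+1} | X_t, ...] = c + sum_i phi_i X_{t+1-i}.
Substitute known values:
  E[X_{t+1} | ...] = (0.091) * (-5) + (0.685) * (-8)
                   = -5.9350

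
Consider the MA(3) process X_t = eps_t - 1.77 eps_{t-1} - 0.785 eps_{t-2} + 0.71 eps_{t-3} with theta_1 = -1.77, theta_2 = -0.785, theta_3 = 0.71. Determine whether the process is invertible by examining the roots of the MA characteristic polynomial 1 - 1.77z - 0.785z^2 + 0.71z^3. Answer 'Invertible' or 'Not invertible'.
\text{Not invertible}

The MA(q) characteristic polynomial is P(z) = 1 - 1.77z - 0.785z^2 + 0.71z^3.
Invertibility requires all roots to lie outside the unit circle, i.e. |z| > 1 for every root.
Degree 3: look for a simple real root z0 first, then factor out (1 - z/z0) and solve the remaining quadratic.
Testing z0 = 2: P(2) = 1 + (-1.77)(2) + (-0.785)(2)^2 + (0.71)(2)^3
  = 1 + (-3.54) + (-3.14) + (5.68) = 0.  So z_0 = 2 is a root, |z_0| = 2.
Divide out the factor (1 - 0.5 z) = (1 - z/z0) (since 1/z0 = 0.5):
  P(z) = (1 - 0.5 z)(1 + (-1.27) z + (-1.42) z^2)
  [check: z-coef -1.27 - (0.5) = -1.77; z^2-coef -1.42 - (0.5)(-1.27) = -0.785; z^3-coef -(0.5)(-1.42) = 0.71.]
Remaining roots from the quadratic factor 1 + (-1.27) z + (-1.42) z^2:
  Set 1 + (-1.27) z + (-1.42) z^2 = 0, i.e. a z^2 + b z + c = 0 with a = -1.42, b = -1.27, c = 1.
  Discriminant D = b^2 - 4ac = (-1.27)^2 - 4*(-1.42)*1 = 1.6129 - (-5.68) = 7.2929.
  D >= 0, so the roots are real: z = (-b +/- sqrt(D)) / (2a) = (1.27 +/- 2.700537) / (-2.84).
    z_1 = (1.27 + 2.700537) / (-2.84) = -1.3981,   |z_1| = 1.3981.
    z_2 = (1.27 - 2.700537) / (-2.84) = 0.5037,   |z_2| = 0.5037.
Moduli of all roots: 2.0000, 1.3981, 0.5037.
All moduli strictly greater than 1? No.
Verdict: Not invertible.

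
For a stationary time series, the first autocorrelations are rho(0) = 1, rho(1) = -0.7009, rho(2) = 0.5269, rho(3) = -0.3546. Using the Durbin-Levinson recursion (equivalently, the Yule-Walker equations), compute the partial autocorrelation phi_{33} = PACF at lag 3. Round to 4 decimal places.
\phi_{33} = 0.0749

The PACF at lag k is phi_{kk}, the last component of the solution
to the Yule-Walker system G_k phi = r_k where
  (G_k)_{ij} = rho(|i - j|), (r_k)_i = rho(i), i,j = 1..k.
Equivalently, Durbin-Levinson gives phi_{kk} iteratively:
  phi_{11} = rho(1)
  phi_{kk} = [rho(k) - sum_{j=1..k-1} phi_{k-1,j} rho(k-j)]
            / [1 - sum_{j=1..k-1} phi_{k-1,j} rho(j)],
  phi_{k,j} = phi_{k-1,j} - phi_{kk} phi_{k-1,k-j},  j = 1..k-1.
Step k = 1:
  phi_11 = rho(1) = -0.7009.
Step k = 2:
  phi_22 = [rho(2) - phi_11 rho(1)] / [1 - phi_11 rho(1)] = [0.5269 - (-0.7009)(-0.7009)] / [1 - (-0.7009)(-0.7009)]
         = 0.03563919 / 0.50873919 = 0.070054.
  Update: phi_21 = phi_11 - phi_22 phi_11 = -0.7009 - (0.070054)(-0.7009) = -0.651799.
Step k = 3:
  phi_33 = [rho(3) - phi_21 rho(2) - phi_22 rho(1)] / [1 - phi_21 rho(1) - phi_22 rho(2)]
    numerator   = -0.3546 - (-0.651799)(0.5269) - (0.070054)(-0.7009) = 0.03793381
    denominator = 1 - (-0.651799)(-0.7009) - (0.070054)(0.5269) = 0.50624252
  phi_33 = 0.03793381 / 0.50624252 = 0.0749.
Therefore phi_{33} = 0.0749.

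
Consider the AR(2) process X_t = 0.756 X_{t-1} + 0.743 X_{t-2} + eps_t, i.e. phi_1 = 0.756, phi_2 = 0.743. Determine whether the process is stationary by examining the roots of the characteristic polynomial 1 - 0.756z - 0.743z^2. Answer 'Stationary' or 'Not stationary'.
\text{Not stationary}

The AR(p) characteristic polynomial is P(z) = 1 - 0.756z - 0.743z^2.
Stationarity requires all roots to lie outside the unit circle, i.e. |z| > 1 for every root.
Set 1 + (-0.756) z + (-0.743) z^2 = 0, i.e. a z^2 + b z + c = 0 with a = -0.743, b = -0.756, c = 1.
Discriminant D = b^2 - 4ac = (-0.756)^2 - 4*(-0.743)*1 = 0.571536 - (-2.972) = 3.543536.
D >= 0, so the roots are real: z = (-b +/- sqrt(D)) / (2a) = (0.756 +/- 1.882428) / (-1.486).
  z_1 = (0.756 + 1.882428) / (-1.486) = -1.7755,   |z_1| = 1.7755.
  z_2 = (0.756 - 1.882428) / (-1.486) = 0.758,   |z_2| = 0.758.
Moduli of all roots: 1.7755, 0.7580.
All moduli strictly greater than 1? No.
Verdict: Not stationary.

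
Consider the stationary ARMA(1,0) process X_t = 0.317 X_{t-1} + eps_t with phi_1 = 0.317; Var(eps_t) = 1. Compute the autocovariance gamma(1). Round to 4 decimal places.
\gamma(1) = 0.3524

Multiply the model equation by X_{t-k} and take expectations. With theta_0 = psi_0 = 1 and psi_j the MA(infinity) weights, this gives
  gamma(k) - sum_i phi_i gamma(k-i) = c_k,
  c_k = sigma^2 * sum_{j=k..q} theta_j psi_{j-k}   (c_k = 0 for k > q),
using gamma(-m) = gamma(m).
Pure AR (q = 0): c_0 = sigma^2 = 1, c_k = 0 for k >= 1.
Equations for k = 0 and k = 1 (AR order 1):
  gamma(0) = phi_1 gamma(1) + c_0
  gamma(1) = phi_1 gamma(0) + c_1
Substituting the second into the first: gamma(0) (1 - phi_1^2) = c_0 + phi_1 c_1, so
  gamma(0) = c_0 / (1 - phi_1^2) = 1 / (1 - (0.317)^2) = 1 / 0.899511 = 1.111715.
  gamma(1) = phi_1 gamma(0) = (0.317)(1.111715) = 0.352414.
Therefore gamma(1) = 0.3524 (to 4 decimal places).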